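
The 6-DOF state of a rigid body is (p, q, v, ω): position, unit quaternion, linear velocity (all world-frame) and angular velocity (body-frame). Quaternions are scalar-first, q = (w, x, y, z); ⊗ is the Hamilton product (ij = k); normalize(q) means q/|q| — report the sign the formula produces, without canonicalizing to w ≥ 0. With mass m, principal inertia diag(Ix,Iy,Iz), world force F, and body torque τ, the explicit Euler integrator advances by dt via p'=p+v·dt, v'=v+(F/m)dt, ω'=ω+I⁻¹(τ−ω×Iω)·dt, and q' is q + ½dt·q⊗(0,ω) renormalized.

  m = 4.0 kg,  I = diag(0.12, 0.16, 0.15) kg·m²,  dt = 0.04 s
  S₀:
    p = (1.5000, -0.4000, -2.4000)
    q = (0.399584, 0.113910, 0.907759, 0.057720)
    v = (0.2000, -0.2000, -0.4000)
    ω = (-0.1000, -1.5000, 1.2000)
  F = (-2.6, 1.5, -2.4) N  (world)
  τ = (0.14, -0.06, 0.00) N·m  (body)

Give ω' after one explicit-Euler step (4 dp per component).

ω' = (-0.0593, -1.5159, 1.1984)

precession coupling ω×(Iω) = (0.0180, 0.0036, 0.0060)
(τ − ω×Iω)/I = (1.0167, -0.3975, -0.0400)
new body rate ω' = (-0.0593, -1.5159, 1.1984)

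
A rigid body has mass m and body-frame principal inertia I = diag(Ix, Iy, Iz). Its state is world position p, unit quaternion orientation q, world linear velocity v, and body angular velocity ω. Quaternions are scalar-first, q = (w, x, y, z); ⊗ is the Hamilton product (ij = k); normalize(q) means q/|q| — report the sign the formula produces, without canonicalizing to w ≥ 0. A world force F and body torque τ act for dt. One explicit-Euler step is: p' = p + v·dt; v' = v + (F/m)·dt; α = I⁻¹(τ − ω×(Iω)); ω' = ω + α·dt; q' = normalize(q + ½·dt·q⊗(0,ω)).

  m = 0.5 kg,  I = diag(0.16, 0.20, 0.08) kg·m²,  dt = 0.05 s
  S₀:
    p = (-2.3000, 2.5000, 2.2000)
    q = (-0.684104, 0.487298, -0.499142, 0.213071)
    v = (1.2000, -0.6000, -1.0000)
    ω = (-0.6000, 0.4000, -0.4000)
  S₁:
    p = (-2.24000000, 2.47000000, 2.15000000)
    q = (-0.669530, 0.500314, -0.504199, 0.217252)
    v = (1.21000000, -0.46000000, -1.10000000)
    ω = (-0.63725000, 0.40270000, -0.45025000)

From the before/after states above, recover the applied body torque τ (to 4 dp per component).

Δω = ω₁−ω₀ = (-0.03725000, 0.00270000, -0.05025000)
I·α + gyro = (-0.1000, 0.0300, -0.0900)

τ = (-0.1000, 0.0300, -0.0900)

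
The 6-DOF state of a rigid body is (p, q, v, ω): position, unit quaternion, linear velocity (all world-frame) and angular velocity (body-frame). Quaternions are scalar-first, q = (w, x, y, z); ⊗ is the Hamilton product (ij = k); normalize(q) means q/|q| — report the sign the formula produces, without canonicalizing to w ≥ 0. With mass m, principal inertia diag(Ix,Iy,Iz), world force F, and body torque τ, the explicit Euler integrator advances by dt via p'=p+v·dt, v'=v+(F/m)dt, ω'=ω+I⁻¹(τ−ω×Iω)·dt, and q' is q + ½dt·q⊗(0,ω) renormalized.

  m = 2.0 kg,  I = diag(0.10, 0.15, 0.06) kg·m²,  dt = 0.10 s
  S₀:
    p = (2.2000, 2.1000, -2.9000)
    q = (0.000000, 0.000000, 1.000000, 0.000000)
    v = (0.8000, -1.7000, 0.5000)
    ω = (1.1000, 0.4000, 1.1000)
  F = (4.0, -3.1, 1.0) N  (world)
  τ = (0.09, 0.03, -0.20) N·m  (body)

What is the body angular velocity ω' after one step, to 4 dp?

precession coupling ω×(Iω) = (-0.0396, 0.0484, 0.0220)
angular accel α = (1.2960, -0.1227, -3.7000)
new body rate ω' = (1.2296, 0.3877, 0.7300)

ω' = (1.2296, 0.3877, 0.7300)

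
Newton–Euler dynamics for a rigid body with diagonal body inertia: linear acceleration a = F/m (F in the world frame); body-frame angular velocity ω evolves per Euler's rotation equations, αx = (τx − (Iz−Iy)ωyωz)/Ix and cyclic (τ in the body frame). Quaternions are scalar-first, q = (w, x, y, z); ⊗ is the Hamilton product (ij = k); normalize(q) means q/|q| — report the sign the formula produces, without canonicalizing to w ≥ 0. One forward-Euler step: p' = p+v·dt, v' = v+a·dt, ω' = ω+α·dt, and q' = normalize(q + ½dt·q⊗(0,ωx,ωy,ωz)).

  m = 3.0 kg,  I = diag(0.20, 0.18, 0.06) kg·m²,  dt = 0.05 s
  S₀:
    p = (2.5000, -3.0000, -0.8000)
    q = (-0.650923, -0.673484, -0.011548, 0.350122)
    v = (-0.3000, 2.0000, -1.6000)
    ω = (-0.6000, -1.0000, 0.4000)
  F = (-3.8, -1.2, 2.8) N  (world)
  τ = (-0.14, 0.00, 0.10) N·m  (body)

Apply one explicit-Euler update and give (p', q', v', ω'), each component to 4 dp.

linear accel F/m = (-1.2667, -0.4000, 0.9333)
new position p' = (2.4850, -2.9000, -0.8800)
new velocity v' = (-0.3633, 1.9800, -1.5533)
ω×(Iω) gyroscopic = (0.0480, -0.0336, -0.0120)
(τ − ω×Iω)/I = (-0.9400, 0.1867, 1.8667)
ω + α·dt = (-0.6470, -0.9907, 0.4933)
q⊗(0,ω) = (-0.5556872, 0.7360566, 0.7102434, 0.4061860)
updated quaternion q' = (-0.6645, -0.6548, 0.0062, 0.3601)

p' = (2.4850, -2.9000, -0.8800)
q' = (-0.6645, -0.6548, 0.0062, 0.3601)
v' = (-0.3633, 1.9800, -1.5533)
ω' = (-0.6470, -0.9907, 0.4933)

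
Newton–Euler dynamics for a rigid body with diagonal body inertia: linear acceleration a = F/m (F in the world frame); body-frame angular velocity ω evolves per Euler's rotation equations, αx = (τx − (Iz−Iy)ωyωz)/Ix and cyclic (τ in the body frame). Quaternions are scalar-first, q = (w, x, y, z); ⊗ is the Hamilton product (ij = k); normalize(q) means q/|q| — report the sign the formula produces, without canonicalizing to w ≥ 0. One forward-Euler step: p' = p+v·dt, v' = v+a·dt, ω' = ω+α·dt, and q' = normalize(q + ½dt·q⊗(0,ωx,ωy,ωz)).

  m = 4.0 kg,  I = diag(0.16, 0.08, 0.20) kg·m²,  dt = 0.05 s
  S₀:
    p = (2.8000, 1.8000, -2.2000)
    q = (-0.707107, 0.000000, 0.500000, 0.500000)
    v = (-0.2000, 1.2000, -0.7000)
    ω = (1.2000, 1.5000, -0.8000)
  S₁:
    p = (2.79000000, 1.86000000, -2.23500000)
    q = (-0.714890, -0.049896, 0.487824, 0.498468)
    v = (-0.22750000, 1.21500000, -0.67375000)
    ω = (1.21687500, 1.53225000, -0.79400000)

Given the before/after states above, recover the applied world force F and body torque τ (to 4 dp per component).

ω₁ − ω₀ = (0.01687500, 0.03225000, 0.00600000)
precession coupling = (-0.1440, 0.0384, -0.1440)
τ = I·(Δω/dt) + ω₀×(Iω₀) = (-0.0900, 0.0900, -0.1200)
velocity change Δv = (-0.02750000, 0.01500000, 0.02625000)
F = m·Δv/dt = (-2.2000, 1.2000, 2.1000)

F = (-2.2000, 1.2000, 2.1000)
τ = (-0.0900, 0.0900, -0.1200)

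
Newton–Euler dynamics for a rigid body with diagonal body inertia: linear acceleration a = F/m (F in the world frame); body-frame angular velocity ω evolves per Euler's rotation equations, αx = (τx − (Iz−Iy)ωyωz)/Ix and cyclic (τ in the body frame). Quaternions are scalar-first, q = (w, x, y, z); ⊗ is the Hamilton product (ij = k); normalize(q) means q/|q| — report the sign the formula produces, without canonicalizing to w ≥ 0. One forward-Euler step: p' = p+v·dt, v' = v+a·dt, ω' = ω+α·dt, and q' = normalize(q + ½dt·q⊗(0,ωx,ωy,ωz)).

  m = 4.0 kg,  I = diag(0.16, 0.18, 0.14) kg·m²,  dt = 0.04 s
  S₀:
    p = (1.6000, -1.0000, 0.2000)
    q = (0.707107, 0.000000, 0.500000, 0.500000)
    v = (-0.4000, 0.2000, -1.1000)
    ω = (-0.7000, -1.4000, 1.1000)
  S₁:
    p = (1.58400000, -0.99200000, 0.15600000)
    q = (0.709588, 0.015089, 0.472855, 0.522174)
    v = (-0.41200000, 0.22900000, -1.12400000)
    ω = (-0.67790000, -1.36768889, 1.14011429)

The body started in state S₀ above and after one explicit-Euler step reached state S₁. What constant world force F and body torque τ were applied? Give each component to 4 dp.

ω₁ − ω₀ = (0.02210000, 0.03231111, 0.04011429)
τ = I·(Δω/dt) + ω₀×(Iω₀) = (0.1500, 0.1300, 0.1600)
v₁ − v₀ = (-0.01200000, 0.02900000, -0.02400000)
F = m·Δv/dt = (-1.2000, 2.9000, -2.4000)

F = (-1.2000, 2.9000, -2.4000)
τ = (0.1500, 0.1300, 0.1600)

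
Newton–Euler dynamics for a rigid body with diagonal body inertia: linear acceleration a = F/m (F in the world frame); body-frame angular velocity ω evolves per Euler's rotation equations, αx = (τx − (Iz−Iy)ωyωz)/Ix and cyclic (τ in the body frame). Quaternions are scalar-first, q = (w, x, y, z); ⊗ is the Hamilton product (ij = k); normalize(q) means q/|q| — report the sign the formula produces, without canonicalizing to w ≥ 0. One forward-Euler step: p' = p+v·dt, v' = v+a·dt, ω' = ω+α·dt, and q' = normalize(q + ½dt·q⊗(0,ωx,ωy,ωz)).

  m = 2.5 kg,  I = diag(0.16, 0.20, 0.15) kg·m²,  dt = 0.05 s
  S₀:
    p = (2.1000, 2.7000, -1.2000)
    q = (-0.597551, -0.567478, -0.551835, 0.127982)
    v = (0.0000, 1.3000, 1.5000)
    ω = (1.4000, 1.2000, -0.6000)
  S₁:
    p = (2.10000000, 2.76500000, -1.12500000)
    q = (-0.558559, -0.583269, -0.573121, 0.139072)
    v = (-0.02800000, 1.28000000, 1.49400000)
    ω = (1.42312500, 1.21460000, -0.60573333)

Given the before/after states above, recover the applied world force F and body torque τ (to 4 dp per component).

F = (-1.4000, -1.0000, -0.3000)
τ = (0.1100, 0.0500, 0.0500)

v₁ − v₀ = (-0.02800000, -0.02000000, -0.00600000)
F = m·Δv/dt = (-1.4000, -1.0000, -0.3000)
ω₁ − ω₀ = (0.02312500, 0.01460000, -0.00573333)
ω₀×(Iω₀) = (0.0360, -0.0084, 0.0672)
I·α + gyro = (0.1100, 0.0500, 0.0500)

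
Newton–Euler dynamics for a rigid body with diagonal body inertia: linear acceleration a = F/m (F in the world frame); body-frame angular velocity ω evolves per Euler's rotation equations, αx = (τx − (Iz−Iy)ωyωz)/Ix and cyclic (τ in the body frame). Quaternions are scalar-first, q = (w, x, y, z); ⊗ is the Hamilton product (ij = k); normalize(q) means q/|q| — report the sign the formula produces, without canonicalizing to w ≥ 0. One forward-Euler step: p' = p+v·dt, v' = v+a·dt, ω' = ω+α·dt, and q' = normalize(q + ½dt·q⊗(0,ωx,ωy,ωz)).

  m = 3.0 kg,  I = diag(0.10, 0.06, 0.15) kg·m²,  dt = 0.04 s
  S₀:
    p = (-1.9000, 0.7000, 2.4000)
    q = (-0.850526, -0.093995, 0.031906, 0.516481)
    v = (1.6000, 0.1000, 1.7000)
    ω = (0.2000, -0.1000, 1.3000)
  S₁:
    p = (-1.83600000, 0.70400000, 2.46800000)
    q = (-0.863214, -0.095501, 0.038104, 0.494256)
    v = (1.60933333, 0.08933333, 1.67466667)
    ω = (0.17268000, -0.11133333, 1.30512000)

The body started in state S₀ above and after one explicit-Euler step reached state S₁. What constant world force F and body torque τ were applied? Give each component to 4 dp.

F = (0.7000, -0.8000, -1.9000)
τ = (-0.0800, -0.0300, 0.0200)

v₁ − v₀ = (0.00933333, -0.01066667, -0.02533333)
F = m·Δv/dt = (0.7000, -0.8000, -1.9000)
Δω = ω₁−ω₀ = (-0.02732000, -0.01133333, 0.00512000)
gyro term ω₀×Iω₀ = (-0.0117, -0.0130, 0.0008)
applied torque τ = (-0.0800, -0.0300, 0.0200)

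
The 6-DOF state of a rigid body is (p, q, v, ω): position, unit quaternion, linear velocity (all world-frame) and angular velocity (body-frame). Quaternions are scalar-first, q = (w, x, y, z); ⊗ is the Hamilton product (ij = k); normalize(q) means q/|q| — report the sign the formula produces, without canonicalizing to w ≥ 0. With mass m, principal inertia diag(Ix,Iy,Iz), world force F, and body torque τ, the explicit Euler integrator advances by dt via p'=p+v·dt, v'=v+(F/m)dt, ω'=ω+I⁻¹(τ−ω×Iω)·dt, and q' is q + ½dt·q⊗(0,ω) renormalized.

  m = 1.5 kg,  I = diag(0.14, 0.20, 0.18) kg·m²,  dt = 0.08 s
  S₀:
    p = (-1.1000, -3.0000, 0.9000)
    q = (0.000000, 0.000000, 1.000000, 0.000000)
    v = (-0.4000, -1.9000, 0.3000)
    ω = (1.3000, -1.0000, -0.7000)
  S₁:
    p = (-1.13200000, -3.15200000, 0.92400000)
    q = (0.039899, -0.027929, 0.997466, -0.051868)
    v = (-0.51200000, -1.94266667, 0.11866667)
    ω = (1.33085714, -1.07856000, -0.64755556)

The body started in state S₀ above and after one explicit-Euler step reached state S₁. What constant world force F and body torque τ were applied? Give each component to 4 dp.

F = (-2.1000, -0.8000, -3.4000)
τ = (0.0400, -0.1600, 0.0400)

rate change Δω = (0.03085714, -0.07856000, 0.05244444)
ω₀×(Iω₀) = (-0.0140, 0.0364, -0.0780)
τ = I·(Δω/dt) + ω₀×(Iω₀) = (0.0400, -0.1600, 0.0400)
v₁ − v₀ = (-0.11200000, -0.04266667, -0.18133333)
applied force F = (-2.1000, -0.8000, -3.4000)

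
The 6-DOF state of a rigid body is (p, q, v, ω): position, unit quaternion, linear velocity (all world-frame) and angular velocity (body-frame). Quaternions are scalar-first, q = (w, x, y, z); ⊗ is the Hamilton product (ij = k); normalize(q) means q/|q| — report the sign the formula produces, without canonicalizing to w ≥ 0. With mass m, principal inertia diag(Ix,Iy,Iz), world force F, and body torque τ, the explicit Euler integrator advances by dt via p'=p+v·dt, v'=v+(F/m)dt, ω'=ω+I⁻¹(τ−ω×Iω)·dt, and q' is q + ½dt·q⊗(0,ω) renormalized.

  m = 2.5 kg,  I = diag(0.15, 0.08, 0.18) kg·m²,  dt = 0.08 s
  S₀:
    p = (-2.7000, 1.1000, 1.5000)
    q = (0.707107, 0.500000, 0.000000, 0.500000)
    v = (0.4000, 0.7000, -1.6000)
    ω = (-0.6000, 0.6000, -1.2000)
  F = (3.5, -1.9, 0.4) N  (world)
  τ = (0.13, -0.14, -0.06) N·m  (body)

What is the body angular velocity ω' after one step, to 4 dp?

ω' = (-0.4923, 0.4816, -1.2379)

precession coupling ω×(Iω) = (-0.0720, -0.0216, 0.0252)
angular accel α = (1.3467, -1.4800, -0.4733)
new body rate ω' = (-0.4923, 0.4816, -1.2379)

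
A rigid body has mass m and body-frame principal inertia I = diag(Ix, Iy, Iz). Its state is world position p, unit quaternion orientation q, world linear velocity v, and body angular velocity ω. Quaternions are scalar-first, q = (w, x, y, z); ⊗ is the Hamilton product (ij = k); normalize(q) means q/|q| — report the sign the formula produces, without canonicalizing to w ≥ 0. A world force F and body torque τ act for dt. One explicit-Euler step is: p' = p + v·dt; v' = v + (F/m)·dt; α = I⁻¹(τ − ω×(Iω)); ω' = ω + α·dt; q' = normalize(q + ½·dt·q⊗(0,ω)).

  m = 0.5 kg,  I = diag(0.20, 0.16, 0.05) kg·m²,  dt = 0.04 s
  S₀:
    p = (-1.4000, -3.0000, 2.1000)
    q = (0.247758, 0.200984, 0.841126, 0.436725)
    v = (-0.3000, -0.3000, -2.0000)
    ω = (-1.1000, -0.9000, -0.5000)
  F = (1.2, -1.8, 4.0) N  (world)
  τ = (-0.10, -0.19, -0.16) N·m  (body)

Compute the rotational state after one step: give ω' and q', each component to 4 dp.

ω' = (-1.1101, -0.9681, -0.5963)
q' = (0.2716, 0.1949, 0.8287, 0.4489)

(τ − ω×Iω)/I = (-0.2525, -1.7031, -2.4080)
ω' = ω + α·dt = (-1.1101, -0.9681, -0.5963)
q⊗(0,ω) = (1.1964583, -0.3000443, -0.6028877, 0.6204740)
q + ½dt·q⊗(0,ω), renormalized = (0.2716, 0.1949, 0.8287, 0.4489)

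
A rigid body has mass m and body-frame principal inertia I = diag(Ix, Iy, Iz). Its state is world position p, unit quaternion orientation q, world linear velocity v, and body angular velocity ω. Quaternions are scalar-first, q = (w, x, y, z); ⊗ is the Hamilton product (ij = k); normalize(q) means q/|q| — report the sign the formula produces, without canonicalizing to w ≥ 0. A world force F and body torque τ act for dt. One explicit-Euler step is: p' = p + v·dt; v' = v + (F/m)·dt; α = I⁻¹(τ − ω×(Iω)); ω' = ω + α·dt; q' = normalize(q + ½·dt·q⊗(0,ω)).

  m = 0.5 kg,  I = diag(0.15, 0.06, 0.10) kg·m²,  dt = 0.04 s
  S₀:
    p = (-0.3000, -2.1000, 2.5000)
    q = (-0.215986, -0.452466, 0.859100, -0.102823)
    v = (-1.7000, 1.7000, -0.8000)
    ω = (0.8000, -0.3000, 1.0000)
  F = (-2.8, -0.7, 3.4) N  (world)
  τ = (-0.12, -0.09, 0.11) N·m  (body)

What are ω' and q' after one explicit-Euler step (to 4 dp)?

ω' = (0.7712, -0.3867, 1.0354)
q' = (-0.2015, -0.4392, 0.8675, -0.1181)

ω×(Iω) gyroscopic = (-0.0120, 0.0400, 0.0216)
(τ − ω×Iω)/I = (-0.7200, -2.1667, 0.8840)
ω + α·dt = (0.7712, -0.3867, 1.0354)
Hamilton product q⊗(0,ω) = (0.7225258, 0.6554643, 0.4350034, -0.7675262)
updated quaternion q' = (-0.2015, -0.4392, 0.8675, -0.1181)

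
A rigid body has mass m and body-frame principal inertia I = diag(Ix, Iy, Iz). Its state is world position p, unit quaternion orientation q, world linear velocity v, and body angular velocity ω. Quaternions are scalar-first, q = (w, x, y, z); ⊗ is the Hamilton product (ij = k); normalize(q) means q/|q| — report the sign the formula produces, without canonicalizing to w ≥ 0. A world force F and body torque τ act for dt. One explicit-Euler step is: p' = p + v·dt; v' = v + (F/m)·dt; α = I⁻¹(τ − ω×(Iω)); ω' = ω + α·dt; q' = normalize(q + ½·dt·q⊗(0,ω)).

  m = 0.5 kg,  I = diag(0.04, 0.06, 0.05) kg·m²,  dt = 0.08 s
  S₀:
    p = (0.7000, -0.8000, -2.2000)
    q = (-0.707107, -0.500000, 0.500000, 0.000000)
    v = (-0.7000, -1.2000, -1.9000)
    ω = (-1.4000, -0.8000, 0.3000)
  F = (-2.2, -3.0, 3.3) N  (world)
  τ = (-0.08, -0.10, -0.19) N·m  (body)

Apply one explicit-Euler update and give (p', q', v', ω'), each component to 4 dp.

ω×(Iω) gyroscopic = (0.0024, 0.0042, 0.0224)
angular accel α = (-2.0600, -1.7367, -4.2480)
new body rate ω' = (-1.5648, -0.9389, -0.0398)
q⊗(0,ω) = (-0.3000000, 1.1399498, 0.7156856, 0.8878679)
updated quaternion q' = (-0.7176, -0.4534, 0.5275, 0.0354)
linear accel F/m = (-4.4000, -6.0000, 6.6000)
p' = p + v·dt = (0.6440, -0.8960, -2.3520)
new velocity v' = (-1.0520, -1.6800, -1.3720)

p' = (0.6440, -0.8960, -2.3520)
q' = (-0.7176, -0.4534, 0.5275, 0.0354)
v' = (-1.0520, -1.6800, -1.3720)
ω' = (-1.5648, -0.9389, -0.0398)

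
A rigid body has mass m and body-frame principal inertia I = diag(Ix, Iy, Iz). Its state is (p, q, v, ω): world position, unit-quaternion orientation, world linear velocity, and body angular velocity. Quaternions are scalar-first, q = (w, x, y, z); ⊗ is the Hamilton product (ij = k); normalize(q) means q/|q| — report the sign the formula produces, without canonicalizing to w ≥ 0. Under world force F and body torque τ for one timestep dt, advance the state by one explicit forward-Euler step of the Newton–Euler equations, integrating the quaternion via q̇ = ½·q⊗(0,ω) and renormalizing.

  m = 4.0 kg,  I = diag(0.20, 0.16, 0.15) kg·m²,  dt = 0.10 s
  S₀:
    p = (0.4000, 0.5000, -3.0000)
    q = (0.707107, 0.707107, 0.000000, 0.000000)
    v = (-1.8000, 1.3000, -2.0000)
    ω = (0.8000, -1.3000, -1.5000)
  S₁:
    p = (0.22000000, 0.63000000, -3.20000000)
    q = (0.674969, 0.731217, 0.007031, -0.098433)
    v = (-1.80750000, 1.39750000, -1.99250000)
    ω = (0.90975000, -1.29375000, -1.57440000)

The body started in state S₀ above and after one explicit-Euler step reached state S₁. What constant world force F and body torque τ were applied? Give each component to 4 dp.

Δv = v₁−v₀ = (-0.00750000, 0.09750000, 0.00750000)
m·(v₁−v₀)/dt = (-0.3000, 3.9000, 0.3000)
rate change Δω = (0.10975000, 0.00625000, -0.07440000)
ω₀×(Iω₀) = (-0.0195, -0.0600, 0.0416)
applied torque τ = (0.2000, -0.0500, -0.0700)

F = (-0.3000, 3.9000, 0.3000)
τ = (0.2000, -0.0500, -0.0700)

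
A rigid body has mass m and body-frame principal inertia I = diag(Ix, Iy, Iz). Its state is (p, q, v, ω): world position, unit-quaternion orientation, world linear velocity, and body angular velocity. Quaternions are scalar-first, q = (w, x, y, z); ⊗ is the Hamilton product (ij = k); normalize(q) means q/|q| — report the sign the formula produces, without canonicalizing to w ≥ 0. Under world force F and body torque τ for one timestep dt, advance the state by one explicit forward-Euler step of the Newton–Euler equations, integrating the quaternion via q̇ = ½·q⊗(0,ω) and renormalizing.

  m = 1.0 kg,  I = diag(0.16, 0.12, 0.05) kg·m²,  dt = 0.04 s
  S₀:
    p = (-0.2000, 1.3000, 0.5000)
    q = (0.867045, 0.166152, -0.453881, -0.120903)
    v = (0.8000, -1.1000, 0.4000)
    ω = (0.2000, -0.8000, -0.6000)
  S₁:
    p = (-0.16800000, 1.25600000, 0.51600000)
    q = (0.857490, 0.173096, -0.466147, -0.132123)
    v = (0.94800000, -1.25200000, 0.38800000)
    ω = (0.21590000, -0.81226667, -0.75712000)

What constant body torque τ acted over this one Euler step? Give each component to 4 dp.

Δω = ω₁−ω₀ = (0.01590000, -0.01226667, -0.15712000)
precession coupling = (-0.0336, -0.0132, 0.0064)
τ = I·(Δω/dt) + ω₀×(Iω₀) = (0.0300, -0.0500, -0.1900)

τ = (0.0300, -0.0500, -0.1900)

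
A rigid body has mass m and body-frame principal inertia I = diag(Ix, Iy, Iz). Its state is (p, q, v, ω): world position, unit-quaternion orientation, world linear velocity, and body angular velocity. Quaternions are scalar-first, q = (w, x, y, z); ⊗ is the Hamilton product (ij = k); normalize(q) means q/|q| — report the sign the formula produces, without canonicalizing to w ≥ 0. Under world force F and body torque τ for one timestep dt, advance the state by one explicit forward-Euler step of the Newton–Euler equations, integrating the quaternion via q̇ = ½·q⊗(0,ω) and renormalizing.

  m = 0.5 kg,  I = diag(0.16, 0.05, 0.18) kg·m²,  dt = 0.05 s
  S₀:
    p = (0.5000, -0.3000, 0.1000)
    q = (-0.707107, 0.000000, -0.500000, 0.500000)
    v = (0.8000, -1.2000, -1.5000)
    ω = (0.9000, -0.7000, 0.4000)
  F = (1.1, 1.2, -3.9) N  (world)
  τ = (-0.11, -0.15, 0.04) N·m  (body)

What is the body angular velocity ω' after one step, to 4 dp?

precession coupling ω×(Iω) = (-0.0364, -0.0072, 0.0693)
angular accel α = (-0.4600, -2.8560, -0.1628)
ω + α·dt = (0.8770, -0.8428, 0.3919)

ω' = (0.8770, -0.8428, 0.3919)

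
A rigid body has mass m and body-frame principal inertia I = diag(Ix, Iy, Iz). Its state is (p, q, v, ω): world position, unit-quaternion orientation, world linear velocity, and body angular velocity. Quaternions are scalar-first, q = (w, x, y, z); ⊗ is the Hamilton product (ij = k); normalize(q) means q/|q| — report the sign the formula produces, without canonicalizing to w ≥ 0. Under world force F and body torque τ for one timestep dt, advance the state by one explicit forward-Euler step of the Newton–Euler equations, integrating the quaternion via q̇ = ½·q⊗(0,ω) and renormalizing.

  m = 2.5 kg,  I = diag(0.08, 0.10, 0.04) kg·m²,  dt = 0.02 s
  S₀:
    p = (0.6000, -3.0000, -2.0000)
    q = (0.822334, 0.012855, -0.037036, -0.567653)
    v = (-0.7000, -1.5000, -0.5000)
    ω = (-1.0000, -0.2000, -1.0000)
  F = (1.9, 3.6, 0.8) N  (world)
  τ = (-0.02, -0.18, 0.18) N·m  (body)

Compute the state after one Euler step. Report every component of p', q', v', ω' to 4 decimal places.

p' = (0.5860, -3.0300, -2.0100)
q' = (0.8166, 0.0039, -0.0329, -0.5762)
v' = (-0.6848, -1.4712, -0.4936)
ω' = (-1.0020, -0.2440, -0.9120)

a = F/m = (0.7600, 1.4400, 0.3200)
p' = p + v·dt = (0.5860, -3.0300, -2.0100)
v' = v + a·dt = (-0.6848, -1.4712, -0.4936)
(τ − ω×Iω)/I = (-0.1000, -2.2000, 4.4000)
ω + α·dt = (-1.0020, -0.2440, -0.9120)
q⊗(0,ω) = (-0.5622052, -0.8988286, 0.4160412, -0.8619410)
updated quaternion q' = (0.8166, 0.0039, -0.0329, -0.5762)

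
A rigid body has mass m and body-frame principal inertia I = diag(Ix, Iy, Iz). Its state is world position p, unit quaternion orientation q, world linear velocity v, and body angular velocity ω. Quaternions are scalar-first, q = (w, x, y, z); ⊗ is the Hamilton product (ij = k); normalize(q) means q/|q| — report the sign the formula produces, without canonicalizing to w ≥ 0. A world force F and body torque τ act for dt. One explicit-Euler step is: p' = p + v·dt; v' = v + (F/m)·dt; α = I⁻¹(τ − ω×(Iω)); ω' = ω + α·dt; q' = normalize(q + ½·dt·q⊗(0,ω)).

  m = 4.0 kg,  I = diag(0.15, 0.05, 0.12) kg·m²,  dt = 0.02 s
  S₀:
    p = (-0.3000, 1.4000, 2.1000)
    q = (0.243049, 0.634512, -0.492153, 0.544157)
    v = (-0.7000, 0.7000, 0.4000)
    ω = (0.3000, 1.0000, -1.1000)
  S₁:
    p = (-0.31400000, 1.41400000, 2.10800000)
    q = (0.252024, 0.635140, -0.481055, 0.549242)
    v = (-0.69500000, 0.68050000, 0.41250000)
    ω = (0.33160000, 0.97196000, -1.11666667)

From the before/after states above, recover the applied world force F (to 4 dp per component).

F = (1.0000, -3.9000, 2.5000)

v₁ − v₀ = (0.00500000, -0.01950000, 0.01250000)
m·(v₁−v₀)/dt = (1.0000, -3.9000, 2.5000)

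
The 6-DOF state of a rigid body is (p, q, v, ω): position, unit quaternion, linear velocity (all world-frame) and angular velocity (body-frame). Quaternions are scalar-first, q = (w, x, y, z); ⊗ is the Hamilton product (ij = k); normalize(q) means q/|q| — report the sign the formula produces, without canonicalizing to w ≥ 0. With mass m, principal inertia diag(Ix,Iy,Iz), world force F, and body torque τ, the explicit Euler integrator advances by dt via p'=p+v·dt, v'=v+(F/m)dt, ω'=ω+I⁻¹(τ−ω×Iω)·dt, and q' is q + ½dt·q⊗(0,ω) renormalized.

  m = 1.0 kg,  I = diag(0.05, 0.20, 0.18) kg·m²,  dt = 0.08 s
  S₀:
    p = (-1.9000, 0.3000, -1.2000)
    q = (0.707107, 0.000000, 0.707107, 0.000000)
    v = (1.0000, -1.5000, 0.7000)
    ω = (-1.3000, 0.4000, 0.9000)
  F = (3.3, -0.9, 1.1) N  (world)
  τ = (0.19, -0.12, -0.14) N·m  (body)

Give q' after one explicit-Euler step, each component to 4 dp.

q' = (0.6943, -0.0113, 0.7169, 0.0621)

q⊗(0,ω) = (-0.2828428, -0.2828428, 0.2828428, 1.5556354)
q' = normalize(q + ½dt·q⊗(0,ω)) = (0.6943, -0.0113, 0.7169, 0.0621)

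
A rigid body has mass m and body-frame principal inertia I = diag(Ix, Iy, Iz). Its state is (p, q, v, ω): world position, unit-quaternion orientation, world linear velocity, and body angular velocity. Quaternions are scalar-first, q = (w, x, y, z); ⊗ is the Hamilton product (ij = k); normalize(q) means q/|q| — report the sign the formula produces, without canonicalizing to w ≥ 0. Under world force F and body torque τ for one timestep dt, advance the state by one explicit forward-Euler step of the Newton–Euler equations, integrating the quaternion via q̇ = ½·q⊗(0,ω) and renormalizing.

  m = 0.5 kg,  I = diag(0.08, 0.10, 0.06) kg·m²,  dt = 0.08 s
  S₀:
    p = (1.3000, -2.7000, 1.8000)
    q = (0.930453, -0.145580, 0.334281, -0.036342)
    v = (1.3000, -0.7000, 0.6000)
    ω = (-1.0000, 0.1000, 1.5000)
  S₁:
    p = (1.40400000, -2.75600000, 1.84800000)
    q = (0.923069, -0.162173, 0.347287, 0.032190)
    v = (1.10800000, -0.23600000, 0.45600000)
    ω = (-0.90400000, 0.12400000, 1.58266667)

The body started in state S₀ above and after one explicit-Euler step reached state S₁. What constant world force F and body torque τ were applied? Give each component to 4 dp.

F = (-1.2000, 2.9000, -0.9000)
τ = (0.0900, 0.0000, 0.0600)

Δv = v₁−v₀ = (-0.19200000, 0.46400000, -0.14400000)
m·(v₁−v₀)/dt = (-1.2000, 2.9000, -0.9000)
ω₁ − ω₀ = (0.09600000, 0.02400000, 0.08266667)
gyro term ω₀×Iω₀ = (-0.0060, -0.0300, -0.0020)
applied torque τ = (0.0900, 0.0000, 0.0600)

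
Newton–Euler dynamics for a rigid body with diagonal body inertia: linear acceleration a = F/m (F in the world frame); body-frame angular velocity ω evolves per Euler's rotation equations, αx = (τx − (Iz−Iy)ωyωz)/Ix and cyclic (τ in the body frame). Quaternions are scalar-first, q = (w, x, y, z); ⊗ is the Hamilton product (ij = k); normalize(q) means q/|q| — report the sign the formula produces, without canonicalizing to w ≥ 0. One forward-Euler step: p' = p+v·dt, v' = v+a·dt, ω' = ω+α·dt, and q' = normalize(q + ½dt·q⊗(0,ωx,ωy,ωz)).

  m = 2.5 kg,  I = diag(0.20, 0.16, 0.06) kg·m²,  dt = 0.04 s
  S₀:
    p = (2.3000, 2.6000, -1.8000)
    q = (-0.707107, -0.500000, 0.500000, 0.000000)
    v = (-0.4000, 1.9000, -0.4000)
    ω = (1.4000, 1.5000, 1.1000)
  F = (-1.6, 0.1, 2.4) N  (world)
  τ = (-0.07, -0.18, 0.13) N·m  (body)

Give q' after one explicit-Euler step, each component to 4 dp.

Hamilton product q⊗(0,ω) = (-0.0500000, -0.4399498, -0.5106605, -2.2278177)
q' = normalize(q + ½dt·q⊗(0,ω)) = (-0.7073, -0.5082, 0.4893, -0.0445)

q' = (-0.7073, -0.5082, 0.4893, -0.0445)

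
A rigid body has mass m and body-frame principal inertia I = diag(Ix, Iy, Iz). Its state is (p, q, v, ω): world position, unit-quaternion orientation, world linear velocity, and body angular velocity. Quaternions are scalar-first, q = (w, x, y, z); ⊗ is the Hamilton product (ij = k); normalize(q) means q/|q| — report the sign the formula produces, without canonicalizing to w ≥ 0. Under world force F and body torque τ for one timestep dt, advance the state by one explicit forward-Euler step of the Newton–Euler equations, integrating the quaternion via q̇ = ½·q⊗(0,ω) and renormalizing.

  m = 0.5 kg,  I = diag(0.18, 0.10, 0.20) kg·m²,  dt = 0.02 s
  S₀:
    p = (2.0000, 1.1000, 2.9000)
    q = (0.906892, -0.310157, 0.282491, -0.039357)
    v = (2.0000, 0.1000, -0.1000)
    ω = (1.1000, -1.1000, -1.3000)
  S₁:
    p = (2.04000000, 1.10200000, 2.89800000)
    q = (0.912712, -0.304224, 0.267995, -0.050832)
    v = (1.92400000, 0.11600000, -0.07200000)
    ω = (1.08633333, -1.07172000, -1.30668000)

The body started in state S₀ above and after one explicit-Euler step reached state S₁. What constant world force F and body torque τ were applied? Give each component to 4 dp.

velocity change Δv = (-0.07600000, 0.01600000, 0.02800000)
F = m·Δv/dt = (-1.9000, 0.4000, 0.7000)
Δω = ω₁−ω₀ = (-0.01366667, 0.02828000, -0.00668000)
I·α + gyro = (0.0200, 0.1700, 0.0300)

F = (-1.9000, 0.4000, 0.7000)
τ = (0.0200, 0.1700, 0.0300)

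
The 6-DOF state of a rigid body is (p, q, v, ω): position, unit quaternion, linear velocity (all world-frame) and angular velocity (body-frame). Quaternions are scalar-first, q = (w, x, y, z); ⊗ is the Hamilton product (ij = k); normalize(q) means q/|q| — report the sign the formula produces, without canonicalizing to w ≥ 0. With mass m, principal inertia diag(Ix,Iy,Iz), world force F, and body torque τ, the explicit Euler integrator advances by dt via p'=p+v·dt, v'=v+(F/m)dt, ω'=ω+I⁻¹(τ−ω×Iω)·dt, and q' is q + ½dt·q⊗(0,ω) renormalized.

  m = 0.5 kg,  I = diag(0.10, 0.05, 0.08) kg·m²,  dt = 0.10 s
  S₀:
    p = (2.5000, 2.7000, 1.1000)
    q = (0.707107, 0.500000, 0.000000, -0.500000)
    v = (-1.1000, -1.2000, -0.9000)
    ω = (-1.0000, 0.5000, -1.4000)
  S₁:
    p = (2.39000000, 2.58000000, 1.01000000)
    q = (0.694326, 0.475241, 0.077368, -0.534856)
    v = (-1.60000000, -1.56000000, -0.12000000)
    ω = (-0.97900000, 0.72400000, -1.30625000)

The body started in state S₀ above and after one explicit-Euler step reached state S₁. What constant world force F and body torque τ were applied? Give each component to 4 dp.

F = (-2.5000, -1.8000, 3.9000)
τ = (0.0000, 0.1400, 0.1000)

velocity change Δv = (-0.50000000, -0.36000000, 0.78000000)
m·(v₁−v₀)/dt = (-2.5000, -1.8000, 3.9000)
ω₁ − ω₀ = (0.02100000, 0.22400000, 0.09375000)
applied torque τ = (0.0000, 0.1400, 0.1000)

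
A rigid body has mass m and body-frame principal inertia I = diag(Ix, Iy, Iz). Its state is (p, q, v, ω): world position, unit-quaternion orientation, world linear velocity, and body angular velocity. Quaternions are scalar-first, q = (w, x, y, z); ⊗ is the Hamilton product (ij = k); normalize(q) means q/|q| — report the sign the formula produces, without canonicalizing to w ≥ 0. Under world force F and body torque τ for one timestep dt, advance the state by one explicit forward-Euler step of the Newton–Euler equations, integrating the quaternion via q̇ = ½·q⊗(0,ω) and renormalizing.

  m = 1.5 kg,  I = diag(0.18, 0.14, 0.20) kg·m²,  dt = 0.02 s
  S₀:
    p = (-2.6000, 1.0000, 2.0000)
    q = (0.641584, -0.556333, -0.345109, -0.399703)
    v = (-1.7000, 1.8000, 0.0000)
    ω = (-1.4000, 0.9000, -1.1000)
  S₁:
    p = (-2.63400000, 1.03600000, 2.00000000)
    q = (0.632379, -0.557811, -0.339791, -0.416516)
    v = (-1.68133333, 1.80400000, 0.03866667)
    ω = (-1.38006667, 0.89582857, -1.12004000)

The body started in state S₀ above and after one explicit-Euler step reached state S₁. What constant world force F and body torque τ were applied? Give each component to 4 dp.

F = (1.4000, 0.3000, 2.9000)
τ = (0.1200, -0.0600, -0.1500)

rate change Δω = (0.01993333, -0.00417143, -0.02004000)
ω₀×(Iω₀) = (-0.0594, -0.0308, 0.0504)
τ = I·(Δω/dt) + ω₀×(Iω₀) = (0.1200, -0.0600, -0.1500)
Δv = v₁−v₀ = (0.01866667, 0.00400000, 0.03866667)
m·(v₁−v₀)/dt = (1.4000, 0.3000, 2.9000)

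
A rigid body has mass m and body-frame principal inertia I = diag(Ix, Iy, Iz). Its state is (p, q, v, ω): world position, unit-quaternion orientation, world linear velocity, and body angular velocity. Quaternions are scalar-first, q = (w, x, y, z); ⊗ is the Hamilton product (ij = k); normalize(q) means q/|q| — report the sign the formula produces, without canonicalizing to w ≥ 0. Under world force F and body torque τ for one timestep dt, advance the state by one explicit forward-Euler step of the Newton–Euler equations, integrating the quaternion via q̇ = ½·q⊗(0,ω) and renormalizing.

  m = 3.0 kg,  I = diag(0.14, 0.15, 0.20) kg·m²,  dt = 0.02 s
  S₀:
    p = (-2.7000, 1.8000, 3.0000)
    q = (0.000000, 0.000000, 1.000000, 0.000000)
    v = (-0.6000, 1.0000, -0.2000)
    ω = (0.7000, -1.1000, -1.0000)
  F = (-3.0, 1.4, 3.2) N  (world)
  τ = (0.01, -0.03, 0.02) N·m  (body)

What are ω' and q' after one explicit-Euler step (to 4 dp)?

ω' = (0.6936, -1.1096, -0.9972)
q' = (0.0110, -0.0100, 0.9999, -0.0070)

α = I⁻¹(τ − ω×Iω) = (-0.3214, -0.4800, 0.1385)
new body rate ω' = (0.6936, -1.1096, -0.9972)
2q̇ = q⊗(0,ω) = (1.1000000, -1.0000000, 0.0000000, -0.7000000)
updated quaternion q' = (0.0110, -0.0100, 0.9999, -0.0070)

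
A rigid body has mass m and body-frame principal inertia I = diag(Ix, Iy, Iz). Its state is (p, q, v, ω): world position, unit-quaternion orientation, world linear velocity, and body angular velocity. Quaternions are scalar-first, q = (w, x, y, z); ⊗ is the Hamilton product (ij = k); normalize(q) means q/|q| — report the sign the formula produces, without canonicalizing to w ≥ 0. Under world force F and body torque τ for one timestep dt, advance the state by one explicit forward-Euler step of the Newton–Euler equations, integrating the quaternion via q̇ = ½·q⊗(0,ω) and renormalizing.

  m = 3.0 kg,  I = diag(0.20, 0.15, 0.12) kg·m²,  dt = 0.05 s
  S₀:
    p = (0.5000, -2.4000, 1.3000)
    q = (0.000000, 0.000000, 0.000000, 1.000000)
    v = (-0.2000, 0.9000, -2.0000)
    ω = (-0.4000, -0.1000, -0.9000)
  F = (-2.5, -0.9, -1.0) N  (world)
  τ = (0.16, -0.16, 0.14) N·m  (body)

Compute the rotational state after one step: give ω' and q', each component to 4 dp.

ω' = (-0.3593, -0.1629, -0.8408)
q' = (0.0225, 0.0025, -0.0100, 0.9997)

gyro term ω×Iω = (-0.0027, 0.0288, -0.0020)
(τ − ω×Iω)/I = (0.8135, -1.2587, 1.1833)
new body rate ω' = (-0.3593, -0.1629, -0.8408)
q⊗(0,ω) = (0.9000000, 0.1000000, -0.4000000, 0.0000000)
updated quaternion q' = (0.0225, 0.0025, -0.0100, 0.9997)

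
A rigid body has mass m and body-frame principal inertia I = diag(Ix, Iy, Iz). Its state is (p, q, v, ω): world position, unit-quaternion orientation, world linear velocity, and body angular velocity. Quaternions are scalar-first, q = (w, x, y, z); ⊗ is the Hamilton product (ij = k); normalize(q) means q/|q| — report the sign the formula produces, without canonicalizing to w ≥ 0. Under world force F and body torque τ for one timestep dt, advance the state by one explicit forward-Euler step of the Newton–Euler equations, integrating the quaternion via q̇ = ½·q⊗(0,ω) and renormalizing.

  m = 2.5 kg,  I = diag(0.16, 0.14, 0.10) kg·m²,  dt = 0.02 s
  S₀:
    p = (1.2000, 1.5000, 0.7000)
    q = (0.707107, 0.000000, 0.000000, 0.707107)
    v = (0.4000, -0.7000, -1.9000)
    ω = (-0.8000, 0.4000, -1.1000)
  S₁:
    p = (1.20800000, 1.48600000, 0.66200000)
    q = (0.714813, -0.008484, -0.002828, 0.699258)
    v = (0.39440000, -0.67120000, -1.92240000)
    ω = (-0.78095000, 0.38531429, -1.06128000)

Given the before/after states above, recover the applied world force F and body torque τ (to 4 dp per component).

ω₁ − ω₀ = (0.01905000, -0.01468571, 0.03872000)
ω₀×(Iω₀) = (0.0176, 0.0528, 0.0064)
τ = I·(Δω/dt) + ω₀×(Iω₀) = (0.1700, -0.0500, 0.2000)
velocity change Δv = (-0.00560000, 0.02880000, -0.02240000)
m·(v₁−v₀)/dt = (-0.7000, 3.6000, -2.8000)

F = (-0.7000, 3.6000, -2.8000)
τ = (0.1700, -0.0500, 0.2000)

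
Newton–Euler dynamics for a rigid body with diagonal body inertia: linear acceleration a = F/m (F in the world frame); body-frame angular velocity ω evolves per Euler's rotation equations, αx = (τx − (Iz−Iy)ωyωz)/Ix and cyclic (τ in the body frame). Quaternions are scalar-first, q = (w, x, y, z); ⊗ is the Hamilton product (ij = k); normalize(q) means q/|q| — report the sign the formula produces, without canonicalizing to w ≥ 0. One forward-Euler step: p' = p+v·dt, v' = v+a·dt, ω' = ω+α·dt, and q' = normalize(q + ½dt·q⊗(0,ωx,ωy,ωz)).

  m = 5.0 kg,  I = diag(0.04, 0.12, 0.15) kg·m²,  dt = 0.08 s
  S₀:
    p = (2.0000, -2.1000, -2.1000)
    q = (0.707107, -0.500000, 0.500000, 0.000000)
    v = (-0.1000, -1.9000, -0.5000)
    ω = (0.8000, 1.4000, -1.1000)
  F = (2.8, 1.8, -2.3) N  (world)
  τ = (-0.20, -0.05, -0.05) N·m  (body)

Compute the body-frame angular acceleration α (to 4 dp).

precession coupling ω×(Iω) = (-0.0462, 0.0968, 0.0896)
(τ − ω×Iω)/I = (-3.8450, -1.2233, -0.9307)

α = (-3.8450, -1.2233, -0.9307)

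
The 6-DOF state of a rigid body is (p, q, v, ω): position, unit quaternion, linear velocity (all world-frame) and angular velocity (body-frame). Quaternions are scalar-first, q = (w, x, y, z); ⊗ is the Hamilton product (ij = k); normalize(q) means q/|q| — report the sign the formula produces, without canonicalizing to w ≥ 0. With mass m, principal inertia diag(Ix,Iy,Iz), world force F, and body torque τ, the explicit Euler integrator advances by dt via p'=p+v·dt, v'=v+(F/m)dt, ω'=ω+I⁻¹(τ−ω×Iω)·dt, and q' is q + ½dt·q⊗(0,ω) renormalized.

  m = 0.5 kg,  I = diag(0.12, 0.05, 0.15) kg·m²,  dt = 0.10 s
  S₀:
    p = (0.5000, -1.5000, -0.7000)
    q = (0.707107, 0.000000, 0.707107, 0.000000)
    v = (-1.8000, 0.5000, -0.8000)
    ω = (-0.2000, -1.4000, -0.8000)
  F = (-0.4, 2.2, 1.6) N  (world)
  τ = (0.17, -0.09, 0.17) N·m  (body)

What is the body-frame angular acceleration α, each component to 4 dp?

α = (0.4833, -1.7040, 1.2640)

ω×(Iω) gyroscopic = (0.1120, -0.0048, -0.0196)
angular accel α = (0.4833, -1.7040, 1.2640)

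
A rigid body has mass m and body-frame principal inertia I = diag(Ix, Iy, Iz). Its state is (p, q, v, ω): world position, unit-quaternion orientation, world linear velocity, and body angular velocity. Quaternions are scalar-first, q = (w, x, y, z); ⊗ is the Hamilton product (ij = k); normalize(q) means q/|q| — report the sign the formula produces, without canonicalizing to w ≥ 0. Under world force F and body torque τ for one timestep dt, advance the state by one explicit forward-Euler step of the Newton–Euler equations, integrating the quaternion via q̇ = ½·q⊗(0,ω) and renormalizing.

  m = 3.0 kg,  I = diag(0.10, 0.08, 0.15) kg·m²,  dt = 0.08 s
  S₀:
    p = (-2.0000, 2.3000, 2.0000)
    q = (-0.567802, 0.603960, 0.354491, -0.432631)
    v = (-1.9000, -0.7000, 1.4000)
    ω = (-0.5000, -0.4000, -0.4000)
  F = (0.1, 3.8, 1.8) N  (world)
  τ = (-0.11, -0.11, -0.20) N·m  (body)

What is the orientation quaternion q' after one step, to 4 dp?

q' = (-0.5567, 0.6024, 0.3817, -0.4259)

q⊗(0,ω) = (0.2707240, -0.0309478, 0.6850203, 0.1627823)
q + ½dt·q⊗(0,ω), renormalized = (-0.5567, 0.6024, 0.3817, -0.4259)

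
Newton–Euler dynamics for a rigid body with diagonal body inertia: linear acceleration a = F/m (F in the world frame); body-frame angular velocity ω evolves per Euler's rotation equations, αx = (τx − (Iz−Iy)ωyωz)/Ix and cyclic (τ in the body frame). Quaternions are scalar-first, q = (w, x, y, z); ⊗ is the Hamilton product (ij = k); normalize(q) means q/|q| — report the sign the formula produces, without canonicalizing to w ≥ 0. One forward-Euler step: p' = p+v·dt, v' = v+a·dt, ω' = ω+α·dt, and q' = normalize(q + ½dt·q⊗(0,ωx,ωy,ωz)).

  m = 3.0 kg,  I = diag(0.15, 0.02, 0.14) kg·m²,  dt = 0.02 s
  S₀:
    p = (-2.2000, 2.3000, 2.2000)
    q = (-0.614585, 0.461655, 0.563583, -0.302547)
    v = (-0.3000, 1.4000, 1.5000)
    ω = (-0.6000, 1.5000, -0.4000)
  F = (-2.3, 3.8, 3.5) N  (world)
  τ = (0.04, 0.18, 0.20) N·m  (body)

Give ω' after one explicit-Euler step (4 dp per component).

gyro term ω×Iω = (-0.0720, 0.0024, 0.1170)
α = I⁻¹(τ − ω×Iω) = (0.7467, 8.8800, 0.5929)
new body rate ω' = (-0.5851, 1.6776, -0.3881)

ω' = (-0.5851, 1.6776, -0.3881)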